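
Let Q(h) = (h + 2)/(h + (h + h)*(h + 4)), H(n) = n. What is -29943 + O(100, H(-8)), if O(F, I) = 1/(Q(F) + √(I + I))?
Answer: -52317684668793/1747242601 - 436810000*I/1747242601 ≈ -29943.0 - 0.25*I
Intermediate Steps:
Q(h) = (2 + h)/(h + 2*h*(4 + h)) (Q(h) = (2 + h)/(h + (2*h)*(4 + h)) = (2 + h)/(h + 2*h*(4 + h)))
O(F, I) = 1/(√2*√I + (2 + F)/(F*(9 + 2*F))) (O(F, I) = 1/((2 + F)/(F*(9 + 2*F)) + √(I + I)) = 1/((2 + F)/(F*(9 + 2*F)) + √(2*I)) = 1/((2 + F)/(F*(9 + 2*F)) + √2*√I) = 1/(√2*√I + (2 + F)/(F*(9 + 2*F))))
-29943 + O(100, H(-8)) = -29943 + 100*(9 + 2*100)/(2 + 100 + 100*√2*√(-8)*(9 + 2*100)) = -29943 + 100*(9 + 200)/(2 + 100 + 100*√2*(2*I*√2)*(9 + 200)) = -29943 + 100*209/(2 + 100 + 100*√2*(2*I*√2)*209) = -29943 + 100*209/(2 + 100 + 83600*I) = -29943 + 100*209/(102 + 83600*I) = -29943 + 100*((102 - 83600*I)/6988970404)*209 = -29943 + (532950/1747242601 - 436810000*I/1747242601) = -52317684668793/1747242601 - 436810000*I/1747242601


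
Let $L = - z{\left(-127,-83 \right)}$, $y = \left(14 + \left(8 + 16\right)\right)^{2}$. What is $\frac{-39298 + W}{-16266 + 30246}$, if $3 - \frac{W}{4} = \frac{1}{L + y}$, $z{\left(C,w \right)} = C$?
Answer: $- \frac{2057277}{732086} \approx -2.8102$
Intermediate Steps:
$y = 1444$ ($y = \left(14 + 24\right)^{2} = 38^{2} = 1444$)
$L = 127$ ($L = \left(-1\right) \left(-127\right) = 127$)
$W = \frac{18848}{1571}$ ($W = 12 - \frac{4}{127 + 1444} = 12 - \frac{4}{1571} = \frac{18848}{1571} \approx 11.997$)
$\frac{-39298 + W}{-16266 + 30246} = \frac{-39298 + \frac{18848}{1571}}{-16266 + 30246} = - \frac{61718310}{1571 \cdot 13980} = \left(- \frac{61718310}{1571}\right) \frac{1}{13980} = - \frac{2057277}{732086}$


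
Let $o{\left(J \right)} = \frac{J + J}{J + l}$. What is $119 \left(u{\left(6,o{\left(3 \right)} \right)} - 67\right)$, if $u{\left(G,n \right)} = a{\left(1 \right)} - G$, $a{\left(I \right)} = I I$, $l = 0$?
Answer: $-8568$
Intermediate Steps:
$a{\left(I \right)} = I^{2}$
$o{\left(J \right)} = 2$ ($o{\left(J \right)} = \frac{J + J}{J + 0} = \frac{2 J}{J} = 2$)
$u{\left(G,n \right)} = 1 - G$ ($u{\left(G,n \right)} = 1^{2} - G = 1 - G$)
$119 \left(u{\left(6,o{\left(3 \right)} \right)} - 67\right) = 119 \left(\left(1 - 6\right) - 67\right) = 119 \left(-5 - 67\right) = 119 \left(-72\right) = -8568$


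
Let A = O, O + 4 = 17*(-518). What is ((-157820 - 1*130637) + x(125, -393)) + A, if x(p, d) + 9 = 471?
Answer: -296805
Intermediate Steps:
x(p, d) = 462 (x(p, d) = -9 + 471 = 462)
O = -8810 (O = -4 + 17*(-518) = -4 - 8806 = -8810)
A = -8810
((-157820 - 1*130637) + x(125, -393)) + A = ((-157820 - 1*130637) + 462) - 8810 = ((-157820 - 130637) + 462) - 8810 = (-288457 + 462) - 8810 = -287995 - 8810 = -296805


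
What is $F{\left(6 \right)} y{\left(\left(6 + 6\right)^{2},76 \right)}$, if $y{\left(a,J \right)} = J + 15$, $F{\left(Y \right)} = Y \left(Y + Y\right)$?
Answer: $6552$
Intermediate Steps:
$F{\left(Y \right)} = 2 Y^{2}$ ($F{\left(Y \right)} = Y 2 Y = 2 Y^{2}$)
$y{\left(a,J \right)} = 15 + J$
$F{\left(6 \right)} y{\left(\left(6 + 6\right)^{2},76 \right)} = 2 \cdot 6^{2} \left(15 + 76\right) = 2 \cdot 36 \cdot 91 = 72 \cdot 91 = 6552$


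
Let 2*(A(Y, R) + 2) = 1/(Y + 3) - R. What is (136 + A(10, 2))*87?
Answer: 300933/26 ≈ 11574.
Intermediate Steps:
A(Y, R) = -2 + 1/(2*(3 + Y)) - R/2 (A(Y, R) = -2 + (1/(Y + 3) - R)/2 = -2 + (1/(3 + Y) - R)/2 = -2 + (1/(2*(3 + Y)) - R/2) = -2 + 1/(2*(3 + Y)) - R/2)
(136 + A(10, 2))*87 = (136 + (-11 - 4*10 - 3*2 - 1*2*10)/(2*(3 + 10)))*87 = (136 + (½)*(-11 - 40 - 6 - 20)/13)*87 = (136 + (½)*(1/13)*(-77))*87 = (136 - 77/26)*87 = (3459/26)*87 = 300933/26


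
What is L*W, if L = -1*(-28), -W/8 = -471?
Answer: 105504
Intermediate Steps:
W = 3768 (W = -8*(-471) = 3768)
L = 28
L*W = 28*3768 = 105504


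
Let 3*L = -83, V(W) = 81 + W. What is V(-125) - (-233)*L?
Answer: -19471/3 ≈ -6490.3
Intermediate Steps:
L = -83/3 (L = (1/3)*(-83) = -83/3 ≈ -27.667)
V(-125) - (-233)*L = (81 - 125) - (-233)*(-83)/3 = -44 - 1*19339/3 = -44 - 19339/3 = -19471/3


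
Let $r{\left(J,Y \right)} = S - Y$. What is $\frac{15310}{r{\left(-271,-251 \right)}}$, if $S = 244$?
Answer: $\frac{3062}{99} \approx 30.929$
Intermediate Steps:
$r{\left(J,Y \right)} = 244 - Y$
$\frac{15310}{r{\left(-271,-251 \right)}} = \frac{15310}{244 - -251} = \frac{15310}{244 + 251} = \frac{15310}{495} = 15310 \cdot \frac{1}{495} = \frac{3062}{99}$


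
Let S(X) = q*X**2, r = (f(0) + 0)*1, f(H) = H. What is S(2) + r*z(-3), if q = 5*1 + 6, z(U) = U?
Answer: 44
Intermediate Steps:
q = 11 (q = 5 + 6 = 11)
r = 0 (r = (0 + 0)*1 = 0*1 = 0)
S(X) = 11*X**2
S(2) + r*z(-3) = 11*2**2 + 0*(-3) = 11*4 + 0 = 44 + 0 = 44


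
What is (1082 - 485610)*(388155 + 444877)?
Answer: -403627328896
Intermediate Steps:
(1082 - 485610)*(388155 + 444877) = -484528*833032 = -403627328896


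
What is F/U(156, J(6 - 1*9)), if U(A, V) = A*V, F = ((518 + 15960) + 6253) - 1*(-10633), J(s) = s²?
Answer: 8341/351 ≈ 23.764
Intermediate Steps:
F = 33364 (F = (16478 + 6253) + 10633 = 22731 + 10633 = 33364)
F/U(156, J(6 - 1*9)) = 33364/((156*(6 - 1*9)²)) = 33364/((156*(6 - 9)²)) = 33364/((156*(-3)²)) = 33364/((156*9)) = 33364/1404 = 33364*(1/1404) = 8341/351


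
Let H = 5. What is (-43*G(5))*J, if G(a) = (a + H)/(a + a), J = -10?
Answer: 430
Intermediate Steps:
G(a) = (5 + a)/(2*a) (G(a) = (a + 5)/(a + a) = (5 + a)/((2*a)) = (5 + a)*(1/(2*a)) = (5 + a)/(2*a))
(-43*G(5))*J = -43*(5 + 5)/(2*5)*(-10) = -43*10/(2*5)*(-10) = -43*1*(-10) = -43*(-10) = 430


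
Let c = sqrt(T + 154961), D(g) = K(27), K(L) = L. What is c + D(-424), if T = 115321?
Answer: 27 + sqrt(270282) ≈ 546.89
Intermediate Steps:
D(g) = 27
c = sqrt(270282) (c = sqrt(115321 + 154961) = sqrt(270282) ≈ 519.89)
c + D(-424) = sqrt(270282) + 27 = 27 + sqrt(270282)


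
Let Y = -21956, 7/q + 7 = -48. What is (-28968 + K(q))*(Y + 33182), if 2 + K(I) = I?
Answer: -17887025682/55 ≈ -3.2522e+8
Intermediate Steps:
q = -7/55 (q = 7/(-7 - 48) = 7/(-55) = 7*(-1/55) = -7/55 ≈ -0.12727)
K(I) = -2 + I
(-28968 + K(q))*(Y + 33182) = (-28968 + (-2 - 7/55))*(-21956 + 33182) = (-28968 - 117/55)*11226 = -1593357/55*11226 = -17887025682/55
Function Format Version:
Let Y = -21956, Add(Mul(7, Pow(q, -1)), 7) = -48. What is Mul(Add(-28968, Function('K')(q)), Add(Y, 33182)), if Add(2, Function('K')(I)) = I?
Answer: Rational(-17887025682, 55) ≈ -3.2522e+8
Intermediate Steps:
q = Rational(-7, 55) (q = Mul(7, Pow(Add(-7, -48), -1)) = Mul(7, Pow(-55, -1)) = Mul(7, Rational(-1, 55)) = Rational(-7, 55) ≈ -0.12727)
Function('K')(I) = Add(-2, I)
Mul(Add(-28968, Function('K')(q)), Add(Y, 33182)) = Mul(Add(-28968, Add(-2, Rational(-7, 55))), Add(-21956, 33182)) = Mul(Add(-28968, Rational(-117, 55)), 11226) = Mul(Rational(-1593357, 55), 11226) = Rational(-17887025682, 55)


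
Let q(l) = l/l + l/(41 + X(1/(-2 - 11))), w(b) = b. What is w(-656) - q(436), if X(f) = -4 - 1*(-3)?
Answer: -6679/10 ≈ -667.90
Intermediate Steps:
X(f) = -1 (X(f) = -4 + 3 = -1)
q(l) = 1 + l/40 (q(l) = l/l + l/(41 - 1) = 1 + l/40)
w(-656) - q(436) = -656 - (1 + (1/40)*436) = -656 - (1 + 109/10) = -656 - 1*119/10 = -656 - 119/10 = -6679/10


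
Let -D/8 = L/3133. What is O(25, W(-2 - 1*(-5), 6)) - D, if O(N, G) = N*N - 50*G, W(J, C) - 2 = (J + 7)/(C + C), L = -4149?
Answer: 4443274/9399 ≈ 472.74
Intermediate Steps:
D = 33192/3133 (D = -(-33192)/3133 = -8*(-4149/3133) = 33192/3133 ≈ 10.594)
W(J, C) = 2 + (7 + J)/(2*C) (W(J, C) = 2 + (J + 7)/(C + C) = 2 + (7 + J)/((2*C)) = 2 + (7 + J)*(1/(2*C)) = 2 + (7 + J)/(2*C))
O(N, G) = N² - 50*G
O(25, W(-2 - 1*(-5), 6)) - D = (25² - 25*(7 + (-2 - 1*(-5)) + 4*6)/6) - 1*33192/3133 = (625 - 25*(7 + (-2 + 5) + 24)/6) - 33192/3133 = (625 - 25*(7 + 3 + 24)/6) - 33192/3133 = (625 - 25*34/6) - 33192/3133 = (625 - 50*17/6) - 33192/3133 = (625 - 425/3) - 33192/3133 = 1450/3 - 33192/3133 = 4443274/9399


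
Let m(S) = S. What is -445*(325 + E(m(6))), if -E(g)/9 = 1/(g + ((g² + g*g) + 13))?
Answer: -13156870/91 ≈ -1.4458e+5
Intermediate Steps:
E(g) = -9/(13 + g + 2*g²) (E(g) = -9/(g + ((g² + g*g) + 13)) = -9/(g + ((g² + g²) + 13)) = -9/(g + (2*g² + 13)) = -9/(g + (13 + 2*g²)) = -9/(13 + g + 2*g²))
-445*(325 + E(m(6))) = -445*(325 - 9/(13 + 6 + 2*6²)) = -445*(325 - 9/(13 + 6 + 2*36)) = -445*(325 - 9/(13 + 6 + 72)) = -445*(325 - 9/91) = -445*29566/91 = -13156870/91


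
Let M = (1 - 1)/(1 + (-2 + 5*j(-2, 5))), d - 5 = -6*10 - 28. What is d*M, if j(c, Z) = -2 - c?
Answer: 0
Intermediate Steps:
d = -83 (d = 5 + (-6*10 - 28) = 5 + (-60 - 28) = 5 - 88 = -83)
M = 0 (M = (1 - 1)/(1 + (-2 + 5*(-2 - 1*(-2)))) = 0/(1 + (-2 + 5*(-2 + 2))) = 0/(1 + (-2 + 5*0)) = 0/(1 + (-2 + 0)) = 0/(1 - 2) = 0/(-1) = 0*(-1) = 0)
d*M = -83*0 = 0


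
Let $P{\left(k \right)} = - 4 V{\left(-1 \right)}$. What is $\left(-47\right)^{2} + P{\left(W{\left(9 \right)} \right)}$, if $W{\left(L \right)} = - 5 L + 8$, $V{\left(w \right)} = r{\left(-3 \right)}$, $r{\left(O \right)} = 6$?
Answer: $2185$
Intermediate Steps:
$V{\left(w \right)} = 6$
$W{\left(L \right)} = 8 - 5 L$
$P{\left(k \right)} = -24$ ($P{\left(k \right)} = \left(-4\right) 6 = -24$)
$\left(-47\right)^{2} + P{\left(W{\left(9 \right)} \right)} = \left(-47\right)^{2} - 24 = 2209 - 24 = 2185$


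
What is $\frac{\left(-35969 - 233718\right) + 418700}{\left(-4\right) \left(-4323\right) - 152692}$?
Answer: $- \frac{149013}{135400} \approx -1.1005$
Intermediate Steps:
$\frac{\left(-35969 - 233718\right) + 418700}{\left(-4\right) \left(-4323\right) - 152692} = \frac{-269687 + 418700}{17292 - 152692} = \frac{149013}{-135400} = 149013 \left(- \frac{1}{135400}\right) = - \frac{149013}{135400}$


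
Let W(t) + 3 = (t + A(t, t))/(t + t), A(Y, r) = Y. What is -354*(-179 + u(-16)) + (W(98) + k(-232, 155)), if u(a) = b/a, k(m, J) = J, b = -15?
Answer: 505497/8 ≈ 63187.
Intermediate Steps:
W(t) = -2 (W(t) = -3 + (t + t)/(t + t) = -3 + (2*t)/((2*t)) = -3 + (2*t)*(1/(2*t)) = -3 + 1 = -2)
u(a) = -15/a
-354*(-179 + u(-16)) + (W(98) + k(-232, 155)) = -354*(-179 - 15/(-16)) + (-2 + 155) = -354*(-179 - 15*(-1/16)) + 153 = -354*(-179 + 15/16) + 153 = -354*(-2849/16) + 153 = 504273/8 + 153 = 505497/8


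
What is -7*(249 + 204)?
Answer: -3171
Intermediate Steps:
-7*(249 + 204) = -7*453 = -3171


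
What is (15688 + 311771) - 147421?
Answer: 180038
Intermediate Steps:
(15688 + 311771) - 147421 = 327459 - 147421 = 180038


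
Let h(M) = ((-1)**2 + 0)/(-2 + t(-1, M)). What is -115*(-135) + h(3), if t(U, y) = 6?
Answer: 62101/4 ≈ 15525.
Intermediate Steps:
h(M) = 1/4 (h(M) = ((-1)**2 + 0)/(-2 + 6) = (1 + 0)/4 = 1*(1/4) = 1/4)
-115*(-135) + h(3) = -115*(-135) + 1/4 = 15525 + 1/4 = 62101/4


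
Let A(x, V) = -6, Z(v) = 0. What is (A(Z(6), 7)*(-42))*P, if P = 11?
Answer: 2772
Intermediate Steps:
(A(Z(6), 7)*(-42))*P = -6*(-42)*11 = 252*11 = 2772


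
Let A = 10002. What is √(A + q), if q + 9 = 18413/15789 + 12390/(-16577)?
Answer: 2*√1414457326445341065/23794023 ≈ 99.967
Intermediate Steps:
q = -2246001686/261734253 (q = -9 + (18413/15789 + 12390/(-16577)) = -9 + (18413*(1/15789) + 12390*(-1/16577)) = -9 + (18413/15789 - 12390/16577) = -9 + 109606591/261734253 = -2246001686/261734253 ≈ -8.5812)
√(A + q) = √(10002 - 2246001686/261734253) = √(2615619996820/261734253) = 2*√1414457326445341065/23794023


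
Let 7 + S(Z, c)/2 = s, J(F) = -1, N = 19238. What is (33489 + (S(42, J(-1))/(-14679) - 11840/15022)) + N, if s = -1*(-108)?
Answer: 22445067979/425691 ≈ 52726.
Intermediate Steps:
s = 108
S(Z, c) = 202 (S(Z, c) = -14 + 2*108 = -14 + 216 = 202)
(33489 + (S(42, J(-1))/(-14679) - 11840/15022)) + N = (33489 + (202/(-14679) - 11840/15022)) + 19238 = (33489 + (202*(-1/14679) - 11840*1/15022)) + 19238 = (33489 + (-202/14679 - 160/203)) + 19238 = (33489 - 341378/425691) + 19238 = 14255624521/425691 + 19238 = 22445067979/425691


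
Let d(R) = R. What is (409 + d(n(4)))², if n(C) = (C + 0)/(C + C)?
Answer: 670761/4 ≈ 1.6769e+5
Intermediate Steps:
n(C) = ½ (n(C) = C/((2*C)) = C*(1/(2*C)) = ½)
(409 + d(n(4)))² = (409 + ½)² = (819/2)² = 670761/4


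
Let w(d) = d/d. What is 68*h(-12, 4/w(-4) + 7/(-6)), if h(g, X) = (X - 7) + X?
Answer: -272/3 ≈ -90.667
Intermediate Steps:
w(d) = 1
h(g, X) = -7 + 2*X (h(g, X) = (-7 + X) + X = -7 + 2*X)
68*h(-12, 4/w(-4) + 7/(-6)) = 68*(-7 + 2*(4/1 + 7/(-6))) = 68*(-7 + 2*(4*1 + 7*(-⅙))) = 68*(-7 + 2*(4 - 7/6)) = 68*(-7 + 2*(17/6)) = 68*(-7 + 17/3) = 68*(-4/3) = -272/3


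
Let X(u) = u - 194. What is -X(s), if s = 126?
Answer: 68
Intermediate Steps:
X(u) = -194 + u
-X(s) = -(-194 + 126) = -1*(-68) = 68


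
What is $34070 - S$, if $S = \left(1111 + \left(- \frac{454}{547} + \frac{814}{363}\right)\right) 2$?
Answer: $\frac{574837256}{18051} \approx 31845.0$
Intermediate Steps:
$S = \frac{40160314}{18051}$ ($S = \left(1111 + \left(\left(-454\right) \frac{1}{547} + 814 \cdot \frac{1}{363}\right)\right) 2 = \left(1111 + \left(- \frac{454}{547} + \frac{74}{33}\right)\right) 2 = \left(1111 + \frac{25496}{18051}\right) 2 = \frac{20080157}{18051} \cdot 2 = \frac{40160314}{18051} \approx 2224.8$)
$34070 - S = 34070 - \frac{40160314}{18051} = \frac{574837256}{18051}$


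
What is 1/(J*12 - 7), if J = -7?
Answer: -1/91 ≈ -0.010989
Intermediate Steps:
1/(J*12 - 7) = 1/(-7*12 - 7) = 1/(-84 - 7) = 1/(-91) = -1/91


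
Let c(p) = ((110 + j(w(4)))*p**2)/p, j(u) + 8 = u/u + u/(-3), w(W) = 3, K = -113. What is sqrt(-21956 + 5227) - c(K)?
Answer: 11526 + I*sqrt(16729) ≈ 11526.0 + 129.34*I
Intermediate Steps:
j(u) = -7 - u/3 (j(u) = -8 + (u/u + u/(-3)) = -8 + (1 + u*(-1/3)) = -8 + (1 - u/3) = -7 - u/3)
c(p) = 102*p (c(p) = ((110 + (-7 - 1/3*3))*p**2)/p = ((110 + (-7 - 1))*p**2)/p = ((110 - 8)*p**2)/p = (102*p**2)/p = 102*p)
sqrt(-21956 + 5227) - c(K) = sqrt(-21956 + 5227) - 102*(-113) = sqrt(-16729) - 1*(-11526) = I*sqrt(16729) + 11526 = 11526 + I*sqrt(16729)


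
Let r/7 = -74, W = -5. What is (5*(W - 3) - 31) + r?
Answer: -589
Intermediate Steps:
r = -518 (r = 7*(-74) = -518)
(5*(W - 3) - 31) + r = (5*(-5 - 3) - 31) - 518 = (5*(-8) - 31) - 518 = (-40 - 31) - 518 = -71 - 518 = -589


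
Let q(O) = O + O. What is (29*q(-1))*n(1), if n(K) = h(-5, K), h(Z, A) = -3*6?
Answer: 1044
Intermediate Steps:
q(O) = 2*O
h(Z, A) = -18
n(K) = -18
(29*q(-1))*n(1) = (29*(2*(-1)))*(-18) = (29*(-2))*(-18) = -58*(-18) = 1044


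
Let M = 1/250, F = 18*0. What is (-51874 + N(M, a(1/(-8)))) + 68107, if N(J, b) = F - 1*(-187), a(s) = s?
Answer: 16420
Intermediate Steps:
F = 0
M = 1/250 ≈ 0.0040000
N(J, b) = 187 (N(J, b) = 0 - 1*(-187) = 0 + 187 = 187)
(-51874 + N(M, a(1/(-8)))) + 68107 = (-51874 + 187) + 68107 = -51687 + 68107 = 16420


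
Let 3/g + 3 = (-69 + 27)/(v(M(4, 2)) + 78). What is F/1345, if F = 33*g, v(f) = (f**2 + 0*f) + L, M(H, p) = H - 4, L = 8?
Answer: -1419/67250 ≈ -0.021100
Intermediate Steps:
M(H, p) = -4 + H
v(f) = 8 + f**2 (v(f) = (f**2 + 0*f) + 8 = (f**2 + 0) + 8 = f**2 + 8 = 8 + f**2)
g = -43/50 (g = 3/(-3 + (-69 + 27)/((8 + (-4 + 4)**2) + 78)) = 3/(-3 - 42/((8 + 0**2) + 78)) = 3/(-3 - 42/((8 + 0) + 78)) = 3/(-3 - 42/(8 + 78)) = 3/(-3 - 42/86) = 3/(-3 - 42*1/86) = 3/(-3 - 21/43) = 3/(-150/43) = 3*(-43/150) = -43/50 ≈ -0.86000)
F = -1419/50 (F = 33*(-43/50) = -1419/50 ≈ -28.380)
F/1345 = -1419/50/1345 = -1419/50*1/1345 = -1419/67250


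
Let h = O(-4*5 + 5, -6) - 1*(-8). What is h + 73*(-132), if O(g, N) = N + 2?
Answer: -9632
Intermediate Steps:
O(g, N) = 2 + N
h = 4 (h = (2 - 6) - 1*(-8) = -4 + 8 = 4)
h + 73*(-132) = 4 + 73*(-132) = 4 - 9636 = -9632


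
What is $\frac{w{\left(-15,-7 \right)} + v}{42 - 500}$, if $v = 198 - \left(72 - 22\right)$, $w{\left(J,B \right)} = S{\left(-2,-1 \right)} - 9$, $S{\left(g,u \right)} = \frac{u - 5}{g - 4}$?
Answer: $- \frac{70}{229} \approx -0.30568$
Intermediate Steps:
$S{\left(g,u \right)} = \frac{-5 + u}{-4 + g}$
$w{\left(J,B \right)} = -8$ ($w{\left(J,B \right)} = \frac{-5 - 1}{-4 - 2} - 9 = \frac{1}{-6} \left(-6\right) - 9 = \left(- \frac{1}{6}\right) \left(-6\right) - 9 = 1 - 9 = -8$)
$v = 148$ ($v = 198 - 50 = 148$)
$\frac{w{\left(-15,-7 \right)} + v}{42 - 500} = \frac{-8 + 148}{42 - 500} = \frac{140}{-458} = 140 \left(- \frac{1}{458}\right) = - \frac{70}{229}$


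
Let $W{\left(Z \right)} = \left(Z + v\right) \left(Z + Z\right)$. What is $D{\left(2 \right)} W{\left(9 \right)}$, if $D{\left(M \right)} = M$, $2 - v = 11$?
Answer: $0$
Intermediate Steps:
$v = -9$ ($v = 2 - 11 = -9$)
$W{\left(Z \right)} = 2 Z \left(-9 + Z\right)$ ($W{\left(Z \right)} = \left(Z - 9\right) \left(Z + Z\right) = \left(-9 + Z\right) 2 Z = 2 Z \left(-9 + Z\right)$)
$D{\left(2 \right)} W{\left(9 \right)} = 2 \cdot 2 \cdot 9 \left(-9 + 9\right) = 2 \cdot 2 \cdot 9 \cdot 0 = 2 \cdot 0 = 0$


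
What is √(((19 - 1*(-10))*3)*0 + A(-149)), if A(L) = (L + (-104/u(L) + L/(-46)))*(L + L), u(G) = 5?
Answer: √656424715/115 ≈ 222.79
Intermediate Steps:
A(L) = 2*L*(-104/5 + 45*L/46) (A(L) = (L + (-104/5 + L/(-46)))*(L + L) = (L + (-104*⅕ + L*(-1/46)))*(2*L) = (L + (-104/5 - L/46))*(2*L) = (-104/5 + 45*L/46)*(2*L) = 2*L*(-104/5 + 45*L/46))
√(((19 - 1*(-10))*3)*0 + A(-149)) = √(((19 - 1*(-10))*3)*0 + (1/115)*(-149)*(-4784 + 225*(-149))) = √(((19 + 10)*3)*0 + (1/115)*(-149)*(-4784 - 33525)) = √((29*3)*0 + (1/115)*(-149)*(-38309)) = √(87*0 + 5708041/115) = √(0 + 5708041/115) = √(5708041/115) = √656424715/115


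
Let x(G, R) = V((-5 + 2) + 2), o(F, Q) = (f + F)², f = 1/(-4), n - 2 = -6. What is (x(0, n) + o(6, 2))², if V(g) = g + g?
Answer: 247009/256 ≈ 964.88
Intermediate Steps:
n = -4 (n = 2 - 6 = -4)
f = -¼ (f = 1*(-¼) = -¼ ≈ -0.25000)
o(F, Q) = (-¼ + F)²
V(g) = 2*g
x(G, R) = -2 (x(G, R) = 2*((-5 + 2) + 2) = 2*(-3 + 2) = 2*(-1) = -2)
(x(0, n) + o(6, 2))² = (-2 + (-1 + 4*6)²/16)² = (-2 + (-1 + 24)²/16)² = (-2 + (1/16)*23²)² = (-2 + (1/16)*529)² = (-2 + 529/16)² = (497/16)² = 247009/256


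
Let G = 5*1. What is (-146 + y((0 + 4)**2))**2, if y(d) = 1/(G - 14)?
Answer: 1729225/81 ≈ 21348.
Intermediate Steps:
G = 5
y(d) = -1/9 (y(d) = 1/(5 - 14) = 1/(-9) = -1/9)
(-146 + y((0 + 4)**2))**2 = (-146 - 1/9)**2 = (-1315/9)**2 = 1729225/81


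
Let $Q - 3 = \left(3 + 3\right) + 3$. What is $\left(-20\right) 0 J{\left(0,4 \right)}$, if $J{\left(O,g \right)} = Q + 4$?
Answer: $0$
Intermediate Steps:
$Q = 12$ ($Q = 3 + \left(\left(3 + 3\right) + 3\right) = 3 + \left(6 + 3\right) = 3 + 9 = 12$)
$J{\left(O,g \right)} = 16$ ($J{\left(O,g \right)} = 12 + 4 = 16$)
$\left(-20\right) 0 J{\left(0,4 \right)} = \left(-20\right) 0 \cdot 16 = 0 \cdot 16 = 0$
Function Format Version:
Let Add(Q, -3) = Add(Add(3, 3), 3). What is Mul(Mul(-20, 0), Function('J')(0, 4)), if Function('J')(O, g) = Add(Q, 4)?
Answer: 0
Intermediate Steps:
Q = 12 (Q = Add(3, Add(Add(3, 3), 3)) = Add(3, Add(6, 3)) = Add(3, 9) = 12)
Function('J')(O, g) = 16 (Function('J')(O, g) = Add(12, 4) = 16)
Mul(Mul(-20, 0), Function('J')(0, 4)) = Mul(Mul(-20, 0), 16) = Mul(0, 16) = 0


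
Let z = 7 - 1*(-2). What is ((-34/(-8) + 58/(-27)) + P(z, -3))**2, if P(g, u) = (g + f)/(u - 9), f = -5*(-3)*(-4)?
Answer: 117649/2916 ≈ 40.346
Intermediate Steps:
f = -60 (f = 15*(-4) = -60)
z = 9 (z = 7 + 2 = 9)
P(g, u) = (-60 + g)/(-9 + u) (P(g, u) = (g - 60)/(u - 9) = (-60 + g)/(-9 + u))
((-34/(-8) + 58/(-27)) + P(z, -3))**2 = ((-34/(-8) + 58/(-27)) + (-60 + 9)/(-9 - 3))**2 = ((-34*(-1/8) + 58*(-1/27)) - 51/(-12))**2 = ((17/4 - 58/27) - 1/12*(-51))**2 = (227/108 + 17/4)**2 = (343/54)**2 = 117649/2916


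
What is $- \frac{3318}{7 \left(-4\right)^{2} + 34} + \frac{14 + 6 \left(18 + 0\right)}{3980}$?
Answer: $- \frac{3296957}{145270} \approx -22.695$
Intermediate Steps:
$- \frac{3318}{7 \left(-4\right)^{2} + 34} + \frac{14 + 6 \left(18 + 0\right)}{3980} = - \frac{3318}{7 \cdot 16 + 34} + \left(14 + 6 \cdot 18\right) \frac{1}{3980} = - \frac{3318}{112 + 34} + \left(14 + 108\right) \frac{1}{3980} = - \frac{3318}{146} + 122 \cdot \frac{1}{3980} = \left(-3318\right) \frac{1}{146} + \frac{61}{1990} = - \frac{1659}{73} + \frac{61}{1990} = - \frac{3296957}{145270}$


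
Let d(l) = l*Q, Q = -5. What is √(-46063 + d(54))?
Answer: I*√46333 ≈ 215.25*I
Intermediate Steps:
d(l) = -5*l (d(l) = l*(-5) = -5*l)
√(-46063 + d(54)) = √(-46063 - 5*54) = √(-46063 - 270) = √(-46333) = I*√46333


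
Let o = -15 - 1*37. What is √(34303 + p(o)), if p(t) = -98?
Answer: √34205 ≈ 184.95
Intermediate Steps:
o = -52 (o = -15 - 37 = -52)
√(34303 + p(o)) = √(34303 - 98) = √34205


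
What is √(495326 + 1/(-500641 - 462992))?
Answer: √459954056420223981/963633 ≈ 703.79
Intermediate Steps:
√(495326 + 1/(-500641 - 462992)) = √(495326 + 1/(-963633)) = √(495326 - 1/963633) = √(477312479357/963633) = √459954056420223981/963633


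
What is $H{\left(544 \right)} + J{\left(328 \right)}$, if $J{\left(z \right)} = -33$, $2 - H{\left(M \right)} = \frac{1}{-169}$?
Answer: $- \frac{5238}{169} \approx -30.994$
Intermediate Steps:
$H{\left(M \right)} = \frac{339}{169}$ ($H{\left(M \right)} = 2 - \frac{1}{-169} = 2 - - \frac{1}{169} = 2 + \frac{1}{169} = \frac{339}{169}$)
$H{\left(544 \right)} + J{\left(328 \right)} = \frac{339}{169} - 33 = - \frac{5238}{169}$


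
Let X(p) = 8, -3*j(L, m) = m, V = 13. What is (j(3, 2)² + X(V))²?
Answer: 5776/81 ≈ 71.309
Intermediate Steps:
j(L, m) = -m/3
(j(3, 2)² + X(V))² = ((-⅓*2)² + 8)² = ((-⅔)² + 8)² = (4/9 + 8)² = (76/9)² = 5776/81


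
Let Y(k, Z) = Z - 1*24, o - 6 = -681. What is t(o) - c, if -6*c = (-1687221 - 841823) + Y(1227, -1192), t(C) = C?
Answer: -422385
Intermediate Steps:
o = -675 (o = 6 - 681 = -675)
Y(k, Z) = -24 + Z (Y(k, Z) = Z - 24 = -24 + Z)
c = 421710 (c = -((-1687221 - 841823) + (-24 - 1192))/6 = -(-2529044 - 1216)/6 = -⅙*(-2530260) = 421710)
t(o) - c = -675 - 1*421710 = -675 - 421710 = -422385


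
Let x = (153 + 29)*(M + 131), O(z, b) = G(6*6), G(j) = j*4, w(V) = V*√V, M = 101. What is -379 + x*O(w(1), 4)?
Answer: 6079877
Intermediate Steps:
w(V) = V^(3/2)
G(j) = 4*j
O(z, b) = 144 (O(z, b) = 4*(6*6) = 4*36 = 144)
x = 42224 (x = (153 + 29)*(101 + 131) = 182*232 = 42224)
-379 + x*O(w(1), 4) = -379 + 42224*144 = -379 + 6080256 = 6079877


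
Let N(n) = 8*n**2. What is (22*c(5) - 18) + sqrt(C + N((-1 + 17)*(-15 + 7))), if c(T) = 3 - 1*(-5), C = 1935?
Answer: 158 + sqrt(133007) ≈ 522.70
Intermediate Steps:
c(T) = 8 (c(T) = 3 + 5 = 8)
(22*c(5) - 18) + sqrt(C + N((-1 + 17)*(-15 + 7))) = (22*8 - 18) + sqrt(1935 + 8*((-1 + 17)*(-15 + 7))**2) = (176 - 18) + sqrt(1935 + 8*(16*(-8))**2) = 158 + sqrt(1935 + 8*(-128)**2) = 158 + sqrt(1935 + 8*16384) = 158 + sqrt(1935 + 131072) = 158 + sqrt(133007)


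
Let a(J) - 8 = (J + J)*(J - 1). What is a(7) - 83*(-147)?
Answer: 12293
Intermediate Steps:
a(J) = 8 + 2*J*(-1 + J) (a(J) = 8 + (J + J)*(J - 1) = 8 + (2*J)*(-1 + J) = 8 + 2*J*(-1 + J))
a(7) - 83*(-147) = (8 - 2*7 + 2*7**2) - 83*(-147) = (8 - 14 + 2*49) + 12201 = (8 - 14 + 98) + 12201 = 92 + 12201 = 12293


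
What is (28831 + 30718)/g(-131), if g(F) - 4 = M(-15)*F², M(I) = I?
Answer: -8507/36773 ≈ -0.23134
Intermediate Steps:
g(F) = 4 - 15*F²
(28831 + 30718)/g(-131) = (28831 + 30718)/(4 - 15*(-131)²) = 59549/(4 - 15*17161) = 59549/(4 - 257415) = 59549/(-257411) = 59549*(-1/257411) = -8507/36773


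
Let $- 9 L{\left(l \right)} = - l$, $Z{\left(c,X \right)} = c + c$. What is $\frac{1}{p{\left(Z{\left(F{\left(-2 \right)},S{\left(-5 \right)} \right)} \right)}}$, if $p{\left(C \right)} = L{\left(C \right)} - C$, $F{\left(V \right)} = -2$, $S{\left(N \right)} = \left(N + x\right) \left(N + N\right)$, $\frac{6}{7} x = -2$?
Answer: $\frac{9}{32} \approx 0.28125$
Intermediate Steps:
$x = - \frac{7}{3}$ ($x = \frac{7}{6} \left(-2\right) = - \frac{7}{3} \approx -2.3333$)
$S{\left(N \right)} = 2 N \left(- \frac{7}{3} + N\right)$ ($S{\left(N \right)} = \left(N - \frac{7}{3}\right) \left(N + N\right) = \left(- \frac{7}{3} + N\right) 2 N = 2 N \left(- \frac{7}{3} + N\right)$)
$Z{\left(c,X \right)} = 2 c$
$L{\left(l \right)} = \frac{l}{9}$ ($L{\left(l \right)} = - \frac{\left(-1\right) l}{9} = \frac{l}{9}$)
$p{\left(C \right)} = - \frac{8 C}{9}$ ($p{\left(C \right)} = \frac{C}{9} - C = - \frac{8 C}{9}$)
$\frac{1}{p{\left(Z{\left(F{\left(-2 \right)},S{\left(-5 \right)} \right)} \right)}} = \frac{1}{\left(- \frac{8}{9}\right) 2 \left(-2\right)} = \frac{1}{\left(- \frac{8}{9}\right) \left(-4\right)} = \frac{1}{\frac{32}{9}} = \frac{9}{32}$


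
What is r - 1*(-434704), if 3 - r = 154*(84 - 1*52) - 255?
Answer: 430034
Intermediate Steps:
r = -4670 (r = 3 - (154*(84 - 1*52) - 255) = 3 - (154*(84 - 52) - 255) = 3 - (154*32 - 255) = 3 - (4928 - 255) = 3 - 1*4673 = 3 - 4673 = -4670)
r - 1*(-434704) = -4670 - 1*(-434704) = -4670 + 434704 = 430034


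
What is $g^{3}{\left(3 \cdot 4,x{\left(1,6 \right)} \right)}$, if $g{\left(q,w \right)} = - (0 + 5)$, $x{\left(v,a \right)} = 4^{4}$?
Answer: $-125$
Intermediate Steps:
$x{\left(v,a \right)} = 256$
$g{\left(q,w \right)} = -5$ ($g{\left(q,w \right)} = \left(-1\right) 5 = -5$)
$g^{3}{\left(3 \cdot 4,x{\left(1,6 \right)} \right)} = \left(-5\right)^{3} = -125$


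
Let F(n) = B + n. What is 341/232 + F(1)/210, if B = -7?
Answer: 11703/8120 ≈ 1.4413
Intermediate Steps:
F(n) = -7 + n
341/232 + F(1)/210 = 341/232 + (-7 + 1)/210 = 341*(1/232) - 6*1/210 = 341/232 - 1/35 = 11703/8120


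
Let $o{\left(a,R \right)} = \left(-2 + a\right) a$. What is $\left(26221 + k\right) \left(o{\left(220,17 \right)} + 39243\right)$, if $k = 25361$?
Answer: $4498105146$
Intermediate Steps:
$o{\left(a,R \right)} = a \left(-2 + a\right)$
$\left(26221 + k\right) \left(o{\left(220,17 \right)} + 39243\right) = \left(26221 + 25361\right) \left(220 \left(-2 + 220\right) + 39243\right) = 51582 \left(220 \cdot 218 + 39243\right) = 51582 \left(47960 + 39243\right) = 51582 \cdot 87203 = 4498105146$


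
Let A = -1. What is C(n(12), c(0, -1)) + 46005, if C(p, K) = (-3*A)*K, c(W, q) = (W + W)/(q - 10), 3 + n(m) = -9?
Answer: 46005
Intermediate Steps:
n(m) = -12 (n(m) = -3 - 9 = -12)
c(W, q) = 2*W/(-10 + q) (c(W, q) = (2*W)/(-10 + q) = 2*W/(-10 + q))
C(p, K) = 3*K (C(p, K) = (-3*(-1))*K = 3*K)
C(n(12), c(0, -1)) + 46005 = 3*(2*0/(-10 - 1)) + 46005 = 3*(2*0/(-11)) + 46005 = 3*(2*0*(-1/11)) + 46005 = 3*0 + 46005 = 0 + 46005 = 46005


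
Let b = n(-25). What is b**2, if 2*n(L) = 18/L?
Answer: 81/625 ≈ 0.12960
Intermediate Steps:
n(L) = 9/L (n(L) = (18/L)/2 = 9/L)
b = -9/25 (b = 9/(-25) = 9*(-1/25) = -9/25 ≈ -0.36000)
b**2 = (-9/25)**2 = 81/625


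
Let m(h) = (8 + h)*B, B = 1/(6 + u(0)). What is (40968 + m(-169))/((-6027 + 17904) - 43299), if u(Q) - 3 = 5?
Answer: -81913/62844 ≈ -1.3034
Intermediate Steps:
u(Q) = 8 (u(Q) = 3 + 5 = 8)
B = 1/14 (B = 1/(6 + 8) = 1/14 ≈ 0.071429)
m(h) = 4/7 + h/14 (m(h) = (8 + h)*(1/14) = 4/7 + h/14)
(40968 + m(-169))/((-6027 + 17904) - 43299) = (40968 + (4/7 + (1/14)*(-169)))/((-6027 + 17904) - 43299) = (40968 + (4/7 - 169/14))/(11877 - 43299) = (40968 - 23/2)/(-31422) = (81913/2)*(-1/31422) = -81913/62844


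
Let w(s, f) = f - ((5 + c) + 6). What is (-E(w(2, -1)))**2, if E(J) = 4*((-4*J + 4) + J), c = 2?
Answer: 33856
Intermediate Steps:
w(s, f) = -13 + f (w(s, f) = f - ((5 + 2) + 6) = f - (7 + 6) = f - 1*13 = f - 13 = -13 + f)
E(J) = 16 - 12*J (E(J) = 4*((4 - 4*J) + J) = 4*(4 - 3*J) = 16 - 12*J)
(-E(w(2, -1)))**2 = (-(16 - 12*(-13 - 1)))**2 = (-(16 - 12*(-14)))**2 = (-(16 + 168))**2 = (-1*184)**2 = (-184)**2 = 33856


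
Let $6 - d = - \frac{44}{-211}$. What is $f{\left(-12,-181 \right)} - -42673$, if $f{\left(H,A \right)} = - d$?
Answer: $\frac{9002781}{211} \approx 42667.0$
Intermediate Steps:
$d = \frac{1222}{211}$ ($d = 6 - - \frac{44}{-211} = 6 - \left(-44\right) \left(- \frac{1}{211}\right) = 6 - \frac{44}{211} = \frac{1222}{211} \approx 5.7915$)
$f{\left(H,A \right)} = - \frac{1222}{211}$ ($f{\left(H,A \right)} = \left(-1\right) \frac{1222}{211} = - \frac{1222}{211}$)
$f{\left(-12,-181 \right)} - -42673 = - \frac{1222}{211} - -42673 = - \frac{1222}{211} + 42673 = \frac{9002781}{211}$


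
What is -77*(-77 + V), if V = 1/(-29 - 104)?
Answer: 112662/19 ≈ 5929.6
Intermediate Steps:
V = -1/133 (V = 1/(-133) = -1/133 ≈ -0.0075188)
-77*(-77 + V) = -77*(-77 - 1/133) = -77*(-10242/133) = 112662/19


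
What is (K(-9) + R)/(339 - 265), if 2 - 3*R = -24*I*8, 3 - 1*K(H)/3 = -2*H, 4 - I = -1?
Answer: 827/222 ≈ 3.7252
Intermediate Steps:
I = 5 (I = 4 - 1*(-1) = 4 + 1 = 5)
K(H) = 9 + 6*H (K(H) = 9 - (-6)*H = 9 + 6*H)
R = 962/3 (R = ⅔ - (-24*5)*8/3 = ⅔ - (-6*20)*8/3 = ⅔ - (-40)*8 = ⅔ - ⅓*(-960) = ⅔ + 320 = 962/3 ≈ 320.67)
(K(-9) + R)/(339 - 265) = ((9 + 6*(-9)) + 962/3)/(339 - 265) = ((9 - 54) + 962/3)/74 = (-45 + 962/3)*(1/74) = (827/3)*(1/74) = 827/222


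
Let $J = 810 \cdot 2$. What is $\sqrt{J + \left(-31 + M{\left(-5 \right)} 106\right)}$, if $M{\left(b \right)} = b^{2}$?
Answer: $3 \sqrt{471} \approx 65.108$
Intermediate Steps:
$J = 1620$
$\sqrt{J + \left(-31 + M{\left(-5 \right)} 106\right)} = \sqrt{1620 - \left(31 - \left(-5\right)^{2} \cdot 106\right)} = \sqrt{1620 + \left(-31 + 25 \cdot 106\right)} = \sqrt{1620 + \left(-31 + 2650\right)} = \sqrt{1620 + 2619} = \sqrt{4239} = 3 \sqrt{471}$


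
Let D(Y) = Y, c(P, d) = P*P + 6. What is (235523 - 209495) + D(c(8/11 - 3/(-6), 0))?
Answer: 12601185/484 ≈ 26036.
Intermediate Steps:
c(P, d) = 6 + P² (c(P, d) = P² + 6 = 6 + P²)
(235523 - 209495) + D(c(8/11 - 3/(-6), 0)) = (235523 - 209495) + (6 + (8/11 - 3/(-6))²) = 26028 + (6 + (8*(1/11) - 3*(-⅙))²) = 26028 + (6 + (8/11 + ½)²) = 26028 + (6 + (27/22)²) = 26028 + (6 + 729/484) = 26028 + 3633/484 = 12601185/484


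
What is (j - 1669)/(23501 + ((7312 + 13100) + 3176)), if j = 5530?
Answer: 3861/47089 ≈ 0.081994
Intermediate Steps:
(j - 1669)/(23501 + ((7312 + 13100) + 3176)) = (5530 - 1669)/(23501 + ((7312 + 13100) + 3176)) = 3861/(23501 + (20412 + 3176)) = 3861/(23501 + 23588) = 3861/47089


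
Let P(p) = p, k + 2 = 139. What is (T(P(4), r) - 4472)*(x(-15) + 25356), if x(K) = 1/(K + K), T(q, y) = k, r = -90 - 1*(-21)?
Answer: -219836231/2 ≈ -1.0992e+8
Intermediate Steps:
k = 137 (k = -2 + 139 = 137)
r = -69 (r = -90 + 21 = -69)
T(q, y) = 137
x(K) = 1/(2*K)
(T(P(4), r) - 4472)*(x(-15) + 25356) = (137 - 4472)*((1/2)/(-15) + 25356) = -4335*((1/2)*(-1/15) + 25356) = -4335*(-1/30 + 25356) = -4335*760679/30 = -219836231/2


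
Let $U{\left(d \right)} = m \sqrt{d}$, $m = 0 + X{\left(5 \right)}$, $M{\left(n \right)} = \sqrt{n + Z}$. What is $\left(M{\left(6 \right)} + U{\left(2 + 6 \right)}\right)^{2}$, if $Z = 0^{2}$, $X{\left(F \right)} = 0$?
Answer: $6$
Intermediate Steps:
$Z = 0$
$M{\left(n \right)} = \sqrt{n}$ ($M{\left(n \right)} = \sqrt{n + 0} = \sqrt{n}$)
$m = 0$ ($m = 0 + 0 = 0$)
$U{\left(d \right)} = 0$ ($U{\left(d \right)} = 0 \sqrt{d} = 0$)
$\left(M{\left(6 \right)} + U{\left(2 + 6 \right)}\right)^{2} = \left(\sqrt{6} + 0\right)^{2} = \left(\sqrt{6}\right)^{2} = 6$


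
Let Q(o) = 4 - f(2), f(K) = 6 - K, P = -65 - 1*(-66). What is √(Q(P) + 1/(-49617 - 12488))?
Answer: I*√62105/62105 ≈ 0.0040127*I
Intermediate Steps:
P = 1 (P = -65 + 66 = 1)
Q(o) = 0 (Q(o) = 4 - (6 - 1*2) = 4 - (6 - 2) = 4 - 1*4 = 4 - 4 = 0)
√(Q(P) + 1/(-49617 - 12488)) = √(0 + 1/(-49617 - 12488)) = √(0 + 1/(-62105)) = √(0 - 1/62105) = √(-1/62105) = I*√62105/62105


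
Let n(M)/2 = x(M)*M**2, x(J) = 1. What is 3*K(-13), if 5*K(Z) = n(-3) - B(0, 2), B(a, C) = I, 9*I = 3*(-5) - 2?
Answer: 179/15 ≈ 11.933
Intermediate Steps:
I = -17/9 (I = (3*(-5) - 2)/9 = (-15 - 2)/9 = (1/9)*(-17) = -17/9 ≈ -1.8889)
B(a, C) = -17/9
n(M) = 2*M**2 (n(M) = 2*(1*M**2) = 2*M**2)
K(Z) = 179/45 (K(Z) = (2*(-3)**2 - 1*(-17/9))/5 = (2*9 + 17/9)/5 = (18 + 17/9)/5 = (1/5)*(179/9) = 179/45)
3*K(-13) = 3*(179/45) = 179/15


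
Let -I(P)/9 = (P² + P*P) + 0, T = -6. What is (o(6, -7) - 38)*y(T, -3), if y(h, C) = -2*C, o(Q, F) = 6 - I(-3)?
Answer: 780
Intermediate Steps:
I(P) = -18*P² (I(P) = -9*((P² + P*P) + 0) = -9*((P² + P²) + 0) = -9*(2*P² + 0) = -18*P²)
o(Q, F) = 168 (o(Q, F) = 6 - (-18)*(-3)² = 6 - (-18)*9 = 6 - 1*(-162) = 6 + 162 = 168)
(o(6, -7) - 38)*y(T, -3) = (168 - 38)*(-2*(-3)) = 130*6 = 780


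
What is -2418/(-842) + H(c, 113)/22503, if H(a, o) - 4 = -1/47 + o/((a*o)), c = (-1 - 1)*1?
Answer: 852504535/296844574 ≈ 2.8719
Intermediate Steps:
c = -2 (c = -2*1 = -2)
H(a, o) = 187/47 + 1/a (H(a, o) = 4 + (-1/47 + o/((a*o))) = 4 + (-1*1/47 + o*(1/(a*o))) = 4 + (-1/47 + 1/a) = 187/47 + 1/a)
-2418/(-842) + H(c, 113)/22503 = -2418/(-842) + (187/47 + 1/(-2))/22503 = -2418*(-1/842) + (187/47 - ½)*(1/22503) = 1209/421 + (327/94)*(1/22503) = 1209/421 + 109/705094 = 852504535/296844574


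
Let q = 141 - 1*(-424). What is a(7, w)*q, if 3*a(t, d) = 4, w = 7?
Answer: 2260/3 ≈ 753.33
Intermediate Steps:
a(t, d) = 4/3 (a(t, d) = (⅓)*4 = 4/3)
q = 565 (q = 141 + 424 = 565)
a(7, w)*q = (4/3)*565 = 2260/3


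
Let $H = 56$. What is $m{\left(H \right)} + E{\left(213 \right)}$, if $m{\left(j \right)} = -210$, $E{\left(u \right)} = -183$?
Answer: $-393$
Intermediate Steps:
$m{\left(H \right)} + E{\left(213 \right)} = -210 - 183 = -393$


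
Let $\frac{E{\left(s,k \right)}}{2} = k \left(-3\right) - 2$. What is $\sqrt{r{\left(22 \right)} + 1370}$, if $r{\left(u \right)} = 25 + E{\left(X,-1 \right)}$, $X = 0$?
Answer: $\sqrt{1397} \approx 37.376$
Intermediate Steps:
$E{\left(s,k \right)} = -4 - 6 k$ ($E{\left(s,k \right)} = 2 \left(k \left(-3\right) - 2\right) = 2 \left(- 3 k - 2\right) = 2 \left(-2 - 3 k\right) = -4 - 6 k$)
$r{\left(u \right)} = 27$ ($r{\left(u \right)} = 25 - -2 = 25 + \left(-4 + 6\right) = 25 + 2 = 27$)
$\sqrt{r{\left(22 \right)} + 1370} = \sqrt{27 + 1370} = \sqrt{1397}$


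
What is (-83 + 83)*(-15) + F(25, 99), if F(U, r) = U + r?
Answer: 124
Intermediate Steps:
(-83 + 83)*(-15) + F(25, 99) = (-83 + 83)*(-15) + (25 + 99) = 0*(-15) + 124 = 0 + 124 = 124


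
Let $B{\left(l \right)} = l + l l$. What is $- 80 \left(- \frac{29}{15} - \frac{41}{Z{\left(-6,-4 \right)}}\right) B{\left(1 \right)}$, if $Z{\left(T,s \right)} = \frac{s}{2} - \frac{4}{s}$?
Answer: $- \frac{18752}{3} \approx -6250.7$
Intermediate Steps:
$Z{\left(T,s \right)} = \frac{s}{2} - \frac{4}{s}$ ($Z{\left(T,s \right)} = s \frac{1}{2} - \frac{4}{s} = \frac{s}{2} - \frac{4}{s}$)
$B{\left(l \right)} = l + l^{2}$
$- 80 \left(- \frac{29}{15} - \frac{41}{Z{\left(-6,-4 \right)}}\right) B{\left(1 \right)} = - 80 \left(- \frac{29}{15} - \frac{41}{\frac{1}{2} \left(-4\right) - \frac{4}{-4}}\right) 1 \left(1 + 1\right) = - 80 \left(\left(-29\right) \frac{1}{15} - \frac{41}{-2 - -1}\right) 1 \cdot 2 = - 80 \left(- \frac{29}{15} - \frac{41}{-2 + 1}\right) 2 = - 80 \left(- \frac{29}{15} - \frac{41}{-1}\right) 2 = - 80 \left(- \frac{29}{15} - -41\right) 2 = - 80 \left(- \frac{29}{15} + 41\right) 2 = \left(-80\right) \frac{586}{15} \cdot 2 = \left(- \frac{9376}{3}\right) 2 = - \frac{18752}{3}$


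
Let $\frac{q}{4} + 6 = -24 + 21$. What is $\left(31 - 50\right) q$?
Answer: $684$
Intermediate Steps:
$q = -36$ ($q = -24 + 4 \left(-24 + 21\right) = -24 + 4 \left(-3\right) = -24 - 12 = -36$)
$\left(31 - 50\right) q = \left(31 - 50\right) \left(-36\right) = \left(-19\right) \left(-36\right) = 684$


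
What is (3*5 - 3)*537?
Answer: 6444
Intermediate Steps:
(3*5 - 3)*537 = (15 - 3)*537 = 12*537 = 6444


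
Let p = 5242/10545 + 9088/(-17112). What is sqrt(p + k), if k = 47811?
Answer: sqrt(2702711854597423485)/7518585 ≈ 218.66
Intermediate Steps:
p = -255494/7518585 (p = 5242*(1/10545) + 9088*(-1/17112) = 5242/10545 - 1136/2139 = -255494/7518585 ≈ -0.033982)
sqrt(p + k) = sqrt(-255494/7518585 + 47811) = sqrt(359470811941/7518585) = sqrt(2702711854597423485)/7518585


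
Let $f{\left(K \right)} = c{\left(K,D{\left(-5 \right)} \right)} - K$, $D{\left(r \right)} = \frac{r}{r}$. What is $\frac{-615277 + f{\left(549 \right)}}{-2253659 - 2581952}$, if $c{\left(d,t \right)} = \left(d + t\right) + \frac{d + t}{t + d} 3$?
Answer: $\frac{615273}{4835611} \approx 0.12724$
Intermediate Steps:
$D{\left(r \right)} = 1$
$c{\left(d,t \right)} = 3 + d + t$ ($c{\left(d,t \right)} = \left(d + t\right) + \frac{d + t}{d + t} 3 = \left(d + t\right) + 1 \cdot 3 = \left(d + t\right) + 3 = 3 + d + t$)
$f{\left(K \right)} = 4$ ($f{\left(K \right)} = \left(3 + K + 1\right) - K = \left(4 + K\right) - K = 4$)
$\frac{-615277 + f{\left(549 \right)}}{-2253659 - 2581952} = \frac{-615277 + 4}{-2253659 - 2581952} = - \frac{615273}{-4835611} = \left(-615273\right) \left(- \frac{1}{4835611}\right) = \frac{615273}{4835611}$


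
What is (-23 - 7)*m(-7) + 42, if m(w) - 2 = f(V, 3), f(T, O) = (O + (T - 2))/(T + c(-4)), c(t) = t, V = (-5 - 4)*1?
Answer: -474/13 ≈ -36.462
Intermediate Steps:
V = -9 (V = -9*1 = -9)
f(T, O) = (-2 + O + T)/(-4 + T) (f(T, O) = (O + (T - 2))/(T - 4) = (O + (-2 + T))/(-4 + T) = (-2 + O + T)/(-4 + T))
m(w) = 34/13 (m(w) = 2 + (-2 + 3 - 9)/(-4 - 9) = 2 - 8/(-13) = 2 - 1/13*(-8) = 2 + 8/13 = 34/13)
(-23 - 7)*m(-7) + 42 = (-23 - 7)*(34/13) + 42 = -30*34/13 + 42 = -1020/13 + 42 = -474/13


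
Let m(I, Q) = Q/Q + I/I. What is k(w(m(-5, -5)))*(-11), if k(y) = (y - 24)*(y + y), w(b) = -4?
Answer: -2464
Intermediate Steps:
m(I, Q) = 2 (m(I, Q) = 1 + 1 = 2)
k(y) = 2*y*(-24 + y) (k(y) = (-24 + y)*(2*y) = 2*y*(-24 + y))
k(w(m(-5, -5)))*(-11) = (2*(-4)*(-24 - 4))*(-11) = (2*(-4)*(-28))*(-11) = 224*(-11) = -2464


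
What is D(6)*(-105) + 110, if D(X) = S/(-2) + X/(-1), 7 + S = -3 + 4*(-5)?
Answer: -835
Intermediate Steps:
S = -30 (S = -7 + (-3 + 4*(-5)) = -7 + (-3 - 20) = -7 - 23 = -30)
D(X) = 15 - X (D(X) = -30/(-2) + X/(-1) = -30*(-½) + X*(-1) = 15 - X)
D(6)*(-105) + 110 = (15 - 1*6)*(-105) + 110 = (15 - 6)*(-105) + 110 = 9*(-105) + 110 = -945 + 110 = -835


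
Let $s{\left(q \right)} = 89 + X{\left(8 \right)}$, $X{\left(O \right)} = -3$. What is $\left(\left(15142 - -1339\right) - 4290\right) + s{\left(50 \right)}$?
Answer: $12277$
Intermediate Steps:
$s{\left(q \right)} = 86$ ($s{\left(q \right)} = 89 - 3 = 86$)
$\left(\left(15142 - -1339\right) - 4290\right) + s{\left(50 \right)} = \left(\left(15142 - -1339\right) - 4290\right) + 86 = \left(\left(15142 + 1339\right) - 4290\right) + 86 = \left(16481 - 4290\right) + 86 = 12191 + 86 = 12277$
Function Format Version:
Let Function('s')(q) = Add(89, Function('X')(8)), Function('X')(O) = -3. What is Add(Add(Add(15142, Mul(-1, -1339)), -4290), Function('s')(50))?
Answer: 12277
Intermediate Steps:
Function('s')(q) = 86 (Function('s')(q) = Add(89, -3) = 86)
Add(Add(Add(15142, Mul(-1, -1339)), -4290), Function('s')(50)) = Add(Add(Add(15142, Mul(-1, -1339)), -4290), 86) = Add(Add(Add(15142, 1339), -4290), 86) = Add(Add(16481, -4290), 86) = Add(12191, 86) = 12277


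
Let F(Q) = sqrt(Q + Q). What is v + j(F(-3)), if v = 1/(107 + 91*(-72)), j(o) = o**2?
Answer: -38671/6445 ≈ -6.0002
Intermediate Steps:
F(Q) = sqrt(2)*sqrt(Q) (F(Q) = sqrt(2*Q) = sqrt(2)*sqrt(Q))
v = -1/6445 (v = 1/(107 - 6552) = 1/(-6445) = -1/6445 ≈ -0.00015516)
v + j(F(-3)) = -1/6445 + (sqrt(2)*sqrt(-3))**2 = -1/6445 + (sqrt(2)*(I*sqrt(3)))**2 = -1/6445 + (I*sqrt(6))**2 = -1/6445 - 6 = -38671/6445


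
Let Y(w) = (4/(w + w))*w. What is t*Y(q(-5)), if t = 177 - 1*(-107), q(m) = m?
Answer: 568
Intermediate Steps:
Y(w) = 2 (Y(w) = (4/((2*w)))*w = (4*(1/(2*w)))*w = (2/w)*w = 2)
t = 284 (t = 177 + 107 = 284)
t*Y(q(-5)) = 284*2 = 568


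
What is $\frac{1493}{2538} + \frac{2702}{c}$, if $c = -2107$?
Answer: $- \frac{530275}{763938} \approx -0.69413$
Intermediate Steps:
$\frac{1493}{2538} + \frac{2702}{c} = \frac{1493}{2538} + \frac{2702}{-2107} = 1493 \cdot \frac{1}{2538} + 2702 \left(- \frac{1}{2107}\right) = \frac{1493}{2538} - \frac{386}{301} = - \frac{530275}{763938}$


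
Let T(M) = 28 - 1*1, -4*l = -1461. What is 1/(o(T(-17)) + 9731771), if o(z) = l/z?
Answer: 36/350344243 ≈ 1.0276e-7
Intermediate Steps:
l = 1461/4 (l = -¼*(-1461) = 1461/4 ≈ 365.25)
T(M) = 27 (T(M) = 28 - 1 = 27)
o(z) = 1461/(4*z)
1/(o(T(-17)) + 9731771) = 1/((1461/4)/27 + 9731771) = 1/((1461/4)*(1/27) + 9731771) = 1/(487/36 + 9731771) = 1/(350344243/36) = 36/350344243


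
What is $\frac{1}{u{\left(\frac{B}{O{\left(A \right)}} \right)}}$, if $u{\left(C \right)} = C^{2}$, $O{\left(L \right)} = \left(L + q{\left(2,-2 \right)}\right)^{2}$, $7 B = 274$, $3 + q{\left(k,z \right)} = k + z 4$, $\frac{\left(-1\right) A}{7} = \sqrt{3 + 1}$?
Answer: $\frac{13712209}{75076} \approx 182.64$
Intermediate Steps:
$A = -14$ ($A = - 7 \sqrt{3 + 1} = - 7 \sqrt{4} = \left(-7\right) 2 = -14$)
$q{\left(k,z \right)} = -3 + k + 4 z$ ($q{\left(k,z \right)} = -3 + \left(k + z 4\right) = -3 + \left(k + 4 z\right) = -3 + k + 4 z$)
$B = \frac{274}{7}$ ($B = \frac{1}{7} \cdot 274 = \frac{274}{7} \approx 39.143$)
$O{\left(L \right)} = \left(-9 + L\right)^{2}$ ($O{\left(L \right)} = \left(L + \left(-3 + 2 + 4 \left(-2\right)\right)\right)^{2} = \left(L - 9\right)^{2} = \left(-9 + L\right)^{2}$)
$\frac{1}{u{\left(\frac{B}{O{\left(A \right)}} \right)}} = \frac{1}{\left(\frac{274}{7 \left(-9 - 14\right)^{2}}\right)^{2}} = \frac{1}{\left(\frac{274}{7 \left(-23\right)^{2}}\right)^{2}} = \frac{1}{\left(\frac{274}{7 \cdot 529}\right)^{2}} = \frac{1}{\left(\frac{274}{7} \cdot \frac{1}{529}\right)^{2}} = \frac{1}{\left(\frac{274}{3703}\right)^{2}} = \frac{1}{\frac{75076}{13712209}} = \frac{13712209}{75076}$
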